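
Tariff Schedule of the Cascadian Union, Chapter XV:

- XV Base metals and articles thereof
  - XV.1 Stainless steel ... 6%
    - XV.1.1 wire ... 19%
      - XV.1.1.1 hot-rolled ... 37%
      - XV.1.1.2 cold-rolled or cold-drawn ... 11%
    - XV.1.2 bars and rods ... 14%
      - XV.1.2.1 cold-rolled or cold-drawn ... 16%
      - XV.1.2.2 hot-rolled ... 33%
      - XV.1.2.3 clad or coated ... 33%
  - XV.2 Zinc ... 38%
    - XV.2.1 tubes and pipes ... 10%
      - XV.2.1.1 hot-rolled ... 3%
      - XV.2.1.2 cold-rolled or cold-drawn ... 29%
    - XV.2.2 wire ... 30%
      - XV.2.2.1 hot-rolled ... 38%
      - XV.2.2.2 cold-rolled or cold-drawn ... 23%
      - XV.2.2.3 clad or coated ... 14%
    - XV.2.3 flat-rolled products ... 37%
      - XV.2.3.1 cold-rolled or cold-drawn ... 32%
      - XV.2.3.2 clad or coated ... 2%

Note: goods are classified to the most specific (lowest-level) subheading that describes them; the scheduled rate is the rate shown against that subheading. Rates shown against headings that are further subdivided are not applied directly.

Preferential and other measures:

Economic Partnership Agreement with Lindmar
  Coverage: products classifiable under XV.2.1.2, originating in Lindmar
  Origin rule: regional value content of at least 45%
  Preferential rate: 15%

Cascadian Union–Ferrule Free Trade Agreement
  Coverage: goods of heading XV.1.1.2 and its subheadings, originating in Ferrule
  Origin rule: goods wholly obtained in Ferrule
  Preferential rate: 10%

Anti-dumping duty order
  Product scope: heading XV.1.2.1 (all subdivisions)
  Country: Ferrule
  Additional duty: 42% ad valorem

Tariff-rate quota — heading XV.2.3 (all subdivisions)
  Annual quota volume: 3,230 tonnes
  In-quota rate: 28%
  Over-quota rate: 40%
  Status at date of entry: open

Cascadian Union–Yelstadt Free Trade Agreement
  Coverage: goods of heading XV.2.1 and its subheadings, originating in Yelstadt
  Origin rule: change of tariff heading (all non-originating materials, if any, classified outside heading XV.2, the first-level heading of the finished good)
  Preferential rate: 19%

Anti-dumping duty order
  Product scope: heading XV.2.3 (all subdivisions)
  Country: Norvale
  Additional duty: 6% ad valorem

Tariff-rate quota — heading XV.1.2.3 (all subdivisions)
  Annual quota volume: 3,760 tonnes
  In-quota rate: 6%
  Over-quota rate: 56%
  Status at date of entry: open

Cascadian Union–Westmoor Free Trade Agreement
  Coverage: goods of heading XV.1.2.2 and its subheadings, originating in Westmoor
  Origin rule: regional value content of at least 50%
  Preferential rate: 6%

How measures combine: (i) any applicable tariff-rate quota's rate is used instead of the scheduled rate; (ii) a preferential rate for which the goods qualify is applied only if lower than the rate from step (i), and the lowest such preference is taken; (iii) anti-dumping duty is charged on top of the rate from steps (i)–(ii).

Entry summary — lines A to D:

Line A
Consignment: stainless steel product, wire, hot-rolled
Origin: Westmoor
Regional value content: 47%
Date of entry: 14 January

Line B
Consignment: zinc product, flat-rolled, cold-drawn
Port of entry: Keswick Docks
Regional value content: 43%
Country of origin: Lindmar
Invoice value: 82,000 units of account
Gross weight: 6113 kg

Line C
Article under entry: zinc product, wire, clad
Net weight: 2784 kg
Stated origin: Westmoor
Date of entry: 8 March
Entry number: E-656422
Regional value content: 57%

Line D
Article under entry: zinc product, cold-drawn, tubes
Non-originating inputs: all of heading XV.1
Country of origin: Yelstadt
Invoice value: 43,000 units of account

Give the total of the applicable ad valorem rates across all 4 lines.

98%

Line A: stainless steel → XV.1; wire → XV.1.1; hot-rolled → XV.1.1.1. Scheduled 37%. Westmoor agreement on XV.1.2.2: XV.1.1.1 not covered. → 37%.
Line B: zinc → XV.2; flat-rolled → XV.2.3; cold-drawn → XV.2.3.1. Scheduled 32%. quota on XV.2.3 open → in-quota 28%; Lindmar agreement on XV.2.1.2: XV.2.3.1 not covered. → 28%.
Line C: zinc → XV.2; wire → XV.2.2; clad → XV.2.2.3. Scheduled 14%. Westmoor agreement on XV.1.2.2: XV.2.2.3 not covered. → 14%.
Line D: zinc → XV.2; tubes → XV.2.1; cold-drawn → XV.2.1.2. Scheduled 29%. Yelstadt agreement on XV.2.1: CTH met → 19% available; preferential 19%. → 19%.
Sum: 37% + 28% + 14% + 19% = 98%.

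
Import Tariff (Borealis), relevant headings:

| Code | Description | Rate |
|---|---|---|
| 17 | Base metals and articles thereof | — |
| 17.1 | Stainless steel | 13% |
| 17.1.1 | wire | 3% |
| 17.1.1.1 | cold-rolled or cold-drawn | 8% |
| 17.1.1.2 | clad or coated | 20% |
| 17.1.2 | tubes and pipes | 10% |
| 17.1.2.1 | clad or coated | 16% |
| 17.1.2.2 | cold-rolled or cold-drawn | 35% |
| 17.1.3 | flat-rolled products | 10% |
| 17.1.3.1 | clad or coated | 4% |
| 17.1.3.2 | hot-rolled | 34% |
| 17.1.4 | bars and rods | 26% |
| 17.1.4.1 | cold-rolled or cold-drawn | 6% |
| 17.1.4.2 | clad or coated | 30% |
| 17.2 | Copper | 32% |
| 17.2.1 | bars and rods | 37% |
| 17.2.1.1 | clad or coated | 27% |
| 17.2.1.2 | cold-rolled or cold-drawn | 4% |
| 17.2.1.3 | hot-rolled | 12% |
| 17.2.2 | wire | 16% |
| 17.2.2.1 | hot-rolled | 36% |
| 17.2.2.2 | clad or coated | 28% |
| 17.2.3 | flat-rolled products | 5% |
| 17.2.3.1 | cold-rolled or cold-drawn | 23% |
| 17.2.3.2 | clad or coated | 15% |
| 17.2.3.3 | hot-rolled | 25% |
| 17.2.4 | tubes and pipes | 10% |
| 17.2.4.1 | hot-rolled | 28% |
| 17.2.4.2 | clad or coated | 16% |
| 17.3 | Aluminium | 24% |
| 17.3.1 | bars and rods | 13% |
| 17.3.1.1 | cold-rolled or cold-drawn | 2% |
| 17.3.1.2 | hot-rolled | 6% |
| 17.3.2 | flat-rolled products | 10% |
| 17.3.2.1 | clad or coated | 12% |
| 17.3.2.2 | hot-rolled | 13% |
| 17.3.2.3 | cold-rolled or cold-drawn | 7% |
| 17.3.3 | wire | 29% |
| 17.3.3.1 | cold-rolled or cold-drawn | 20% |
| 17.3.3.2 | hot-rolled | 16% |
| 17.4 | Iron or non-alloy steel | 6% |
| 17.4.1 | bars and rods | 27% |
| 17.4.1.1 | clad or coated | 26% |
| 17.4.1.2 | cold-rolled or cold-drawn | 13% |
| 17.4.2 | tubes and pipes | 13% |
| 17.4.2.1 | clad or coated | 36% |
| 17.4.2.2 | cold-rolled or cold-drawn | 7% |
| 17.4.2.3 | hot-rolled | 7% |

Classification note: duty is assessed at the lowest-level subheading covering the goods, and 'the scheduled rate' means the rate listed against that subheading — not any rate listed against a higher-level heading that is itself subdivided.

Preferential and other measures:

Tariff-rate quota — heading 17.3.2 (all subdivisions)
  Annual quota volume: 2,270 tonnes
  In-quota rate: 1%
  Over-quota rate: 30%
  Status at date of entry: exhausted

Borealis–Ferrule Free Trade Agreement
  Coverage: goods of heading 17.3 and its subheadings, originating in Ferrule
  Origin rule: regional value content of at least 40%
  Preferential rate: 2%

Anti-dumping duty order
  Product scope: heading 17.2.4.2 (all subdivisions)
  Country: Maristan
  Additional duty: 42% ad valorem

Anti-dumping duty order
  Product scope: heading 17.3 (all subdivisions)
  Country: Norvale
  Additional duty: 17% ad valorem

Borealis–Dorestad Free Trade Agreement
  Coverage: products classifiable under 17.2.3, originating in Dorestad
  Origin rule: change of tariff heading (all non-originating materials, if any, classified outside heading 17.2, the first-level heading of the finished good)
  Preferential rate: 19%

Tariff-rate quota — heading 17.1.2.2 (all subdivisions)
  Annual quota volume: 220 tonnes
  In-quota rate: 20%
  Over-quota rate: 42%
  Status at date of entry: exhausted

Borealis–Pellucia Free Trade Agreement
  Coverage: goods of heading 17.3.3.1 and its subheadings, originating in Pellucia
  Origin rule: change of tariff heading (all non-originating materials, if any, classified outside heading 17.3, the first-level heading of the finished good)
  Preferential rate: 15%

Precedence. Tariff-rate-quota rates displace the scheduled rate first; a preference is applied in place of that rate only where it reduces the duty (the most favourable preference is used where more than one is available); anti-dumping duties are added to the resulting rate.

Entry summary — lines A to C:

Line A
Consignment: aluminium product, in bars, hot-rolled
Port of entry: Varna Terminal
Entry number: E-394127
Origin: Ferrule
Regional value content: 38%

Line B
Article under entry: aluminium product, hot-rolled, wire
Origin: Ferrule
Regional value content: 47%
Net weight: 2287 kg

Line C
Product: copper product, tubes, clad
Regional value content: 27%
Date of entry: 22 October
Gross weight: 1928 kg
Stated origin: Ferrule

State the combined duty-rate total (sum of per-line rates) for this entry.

24%

Line A: aluminium → 17.3; in bars → 17.3.1; hot-rolled → 17.3.1.2. Scheduled 6%. Ferrule agreement on 17.3: RVC < 40%. → 6%.
Line B: aluminium → 17.3; wire → 17.3.3; hot-rolled → 17.3.3.2. Scheduled 16%. Ferrule agreement on 17.3: RVC ≥ 40% → 2% available; preferential 2%. → 2%.
Line C: copper → 17.2; tubes → 17.2.4; clad → 17.2.4.2. Scheduled 16%. Ferrule agreement on 17.3: 17.2.4.2 not covered. → 16%.
Sum: 6% + 2% + 16% = 24%.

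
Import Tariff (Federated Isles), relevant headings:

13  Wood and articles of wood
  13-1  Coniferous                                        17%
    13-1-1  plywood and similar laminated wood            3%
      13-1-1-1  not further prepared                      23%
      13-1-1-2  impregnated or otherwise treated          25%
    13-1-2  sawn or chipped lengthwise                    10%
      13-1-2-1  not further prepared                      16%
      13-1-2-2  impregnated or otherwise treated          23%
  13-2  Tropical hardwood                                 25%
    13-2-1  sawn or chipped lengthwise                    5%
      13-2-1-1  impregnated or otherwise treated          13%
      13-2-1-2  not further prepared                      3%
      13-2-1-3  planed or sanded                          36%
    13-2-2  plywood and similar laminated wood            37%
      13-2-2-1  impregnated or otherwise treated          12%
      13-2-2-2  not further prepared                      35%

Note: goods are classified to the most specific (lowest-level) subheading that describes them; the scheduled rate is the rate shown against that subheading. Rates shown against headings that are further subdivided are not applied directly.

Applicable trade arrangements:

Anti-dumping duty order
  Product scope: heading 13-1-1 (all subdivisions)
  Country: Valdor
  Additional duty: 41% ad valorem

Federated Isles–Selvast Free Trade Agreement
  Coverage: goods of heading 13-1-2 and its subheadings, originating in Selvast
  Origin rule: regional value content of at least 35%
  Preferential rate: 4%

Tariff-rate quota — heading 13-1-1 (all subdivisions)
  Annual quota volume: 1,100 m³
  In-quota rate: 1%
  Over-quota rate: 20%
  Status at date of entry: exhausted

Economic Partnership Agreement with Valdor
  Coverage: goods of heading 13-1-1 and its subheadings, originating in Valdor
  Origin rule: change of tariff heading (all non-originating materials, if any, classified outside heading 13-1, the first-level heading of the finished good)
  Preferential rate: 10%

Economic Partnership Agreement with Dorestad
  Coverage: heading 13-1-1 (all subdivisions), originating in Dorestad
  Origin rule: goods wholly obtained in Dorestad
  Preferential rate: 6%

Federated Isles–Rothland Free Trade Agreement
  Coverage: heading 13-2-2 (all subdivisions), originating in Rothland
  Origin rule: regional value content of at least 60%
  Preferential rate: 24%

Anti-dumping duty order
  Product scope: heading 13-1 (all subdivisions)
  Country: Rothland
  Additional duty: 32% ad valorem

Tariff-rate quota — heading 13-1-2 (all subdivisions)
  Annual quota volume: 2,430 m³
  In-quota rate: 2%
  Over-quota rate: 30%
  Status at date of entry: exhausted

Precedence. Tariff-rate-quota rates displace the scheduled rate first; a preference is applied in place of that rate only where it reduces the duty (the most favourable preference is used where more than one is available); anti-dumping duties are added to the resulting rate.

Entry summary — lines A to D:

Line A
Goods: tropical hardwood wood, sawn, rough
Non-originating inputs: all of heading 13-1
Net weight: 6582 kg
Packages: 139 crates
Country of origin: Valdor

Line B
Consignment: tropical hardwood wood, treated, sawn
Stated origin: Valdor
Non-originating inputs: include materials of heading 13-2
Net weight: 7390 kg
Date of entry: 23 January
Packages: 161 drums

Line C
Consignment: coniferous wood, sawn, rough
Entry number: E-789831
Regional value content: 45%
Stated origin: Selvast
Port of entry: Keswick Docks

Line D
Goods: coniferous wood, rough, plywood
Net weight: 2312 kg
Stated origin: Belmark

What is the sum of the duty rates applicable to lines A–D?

40%

Line A: tropical hardwood → 13-2; sawn → 13-2-1; rough → 13-2-1-2. Scheduled 3%. Valdor agreement on 13-1-1: 13-2-1-2 not covered. → 3%.
Line B: tropical hardwood → 13-2; sawn → 13-2-1; treated → 13-2-1-1. Scheduled 13%. Valdor agreement on 13-1-1: 13-2-1-1 not covered. → 13%.
Line C: coniferous → 13-1; sawn → 13-1-2; rough → 13-1-2-1. Scheduled 16%. quota on 13-1-2 exhausted → over-quota 30%; Selvast agreement on 13-1-2: RVC ≥ 35% → 4% available; preferential 4%. → 4%.
Line D: coniferous → 13-1; plywood → 13-1-1; rough → 13-1-1-1. Scheduled 23%. quota on 13-1-1 exhausted → over-quota 20%. → 20%.
Sum: 3% + 13% + 4% + 20% = 40%.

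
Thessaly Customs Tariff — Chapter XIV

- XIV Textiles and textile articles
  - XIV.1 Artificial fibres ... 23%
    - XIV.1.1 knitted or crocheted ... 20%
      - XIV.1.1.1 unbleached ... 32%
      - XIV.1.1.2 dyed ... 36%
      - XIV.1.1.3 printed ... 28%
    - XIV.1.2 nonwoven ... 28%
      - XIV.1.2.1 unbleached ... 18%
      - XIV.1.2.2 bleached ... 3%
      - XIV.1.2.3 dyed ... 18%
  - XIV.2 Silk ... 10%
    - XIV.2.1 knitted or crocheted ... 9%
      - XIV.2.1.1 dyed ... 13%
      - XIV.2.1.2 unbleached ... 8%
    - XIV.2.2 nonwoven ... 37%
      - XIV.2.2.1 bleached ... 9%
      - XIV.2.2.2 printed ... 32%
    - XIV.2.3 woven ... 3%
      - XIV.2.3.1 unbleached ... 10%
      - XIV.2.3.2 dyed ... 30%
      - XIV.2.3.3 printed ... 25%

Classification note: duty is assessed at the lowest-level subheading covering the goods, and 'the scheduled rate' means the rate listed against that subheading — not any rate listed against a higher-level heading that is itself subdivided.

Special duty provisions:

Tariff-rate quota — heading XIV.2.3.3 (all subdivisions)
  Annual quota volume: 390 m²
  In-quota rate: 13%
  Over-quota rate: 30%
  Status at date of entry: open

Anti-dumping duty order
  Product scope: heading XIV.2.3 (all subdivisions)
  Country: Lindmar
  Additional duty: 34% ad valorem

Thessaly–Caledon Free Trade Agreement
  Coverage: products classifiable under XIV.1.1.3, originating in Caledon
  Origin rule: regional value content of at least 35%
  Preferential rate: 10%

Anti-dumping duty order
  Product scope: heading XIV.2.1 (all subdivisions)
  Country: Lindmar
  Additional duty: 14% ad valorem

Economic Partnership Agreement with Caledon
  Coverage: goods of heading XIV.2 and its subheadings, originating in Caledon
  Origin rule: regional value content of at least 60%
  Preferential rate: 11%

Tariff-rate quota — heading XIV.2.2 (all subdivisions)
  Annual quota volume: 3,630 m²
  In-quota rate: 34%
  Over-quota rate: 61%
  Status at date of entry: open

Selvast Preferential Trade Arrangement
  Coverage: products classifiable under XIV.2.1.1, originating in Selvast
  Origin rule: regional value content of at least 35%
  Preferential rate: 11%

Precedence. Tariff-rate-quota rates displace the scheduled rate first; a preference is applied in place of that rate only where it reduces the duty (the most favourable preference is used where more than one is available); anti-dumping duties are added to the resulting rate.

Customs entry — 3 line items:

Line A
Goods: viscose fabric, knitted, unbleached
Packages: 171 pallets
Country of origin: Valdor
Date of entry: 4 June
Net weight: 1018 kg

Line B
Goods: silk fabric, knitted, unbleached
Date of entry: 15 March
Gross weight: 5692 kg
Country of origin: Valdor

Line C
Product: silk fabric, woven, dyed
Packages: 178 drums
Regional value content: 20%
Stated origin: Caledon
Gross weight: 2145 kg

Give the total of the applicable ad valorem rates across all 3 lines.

70%

Line A: viscose → XIV.1; knitted → XIV.1.1; unbleached → XIV.1.1.1. Scheduled 32%. No special measure applies. → 32%.
Line B: silk → XIV.2; knitted → XIV.2.1; unbleached → XIV.2.1.2. Scheduled 8%. No special measure applies. → 8%.
Line C: silk → XIV.2; woven → XIV.2.3; dyed → XIV.2.3.2. Scheduled 30%. Caledon agreement on XIV.1.1.3: XIV.2.3.2 not covered; Caledon agreement on XIV.2: RVC < 60%. → 30%.
Sum: 32% + 8% + 30% = 70%.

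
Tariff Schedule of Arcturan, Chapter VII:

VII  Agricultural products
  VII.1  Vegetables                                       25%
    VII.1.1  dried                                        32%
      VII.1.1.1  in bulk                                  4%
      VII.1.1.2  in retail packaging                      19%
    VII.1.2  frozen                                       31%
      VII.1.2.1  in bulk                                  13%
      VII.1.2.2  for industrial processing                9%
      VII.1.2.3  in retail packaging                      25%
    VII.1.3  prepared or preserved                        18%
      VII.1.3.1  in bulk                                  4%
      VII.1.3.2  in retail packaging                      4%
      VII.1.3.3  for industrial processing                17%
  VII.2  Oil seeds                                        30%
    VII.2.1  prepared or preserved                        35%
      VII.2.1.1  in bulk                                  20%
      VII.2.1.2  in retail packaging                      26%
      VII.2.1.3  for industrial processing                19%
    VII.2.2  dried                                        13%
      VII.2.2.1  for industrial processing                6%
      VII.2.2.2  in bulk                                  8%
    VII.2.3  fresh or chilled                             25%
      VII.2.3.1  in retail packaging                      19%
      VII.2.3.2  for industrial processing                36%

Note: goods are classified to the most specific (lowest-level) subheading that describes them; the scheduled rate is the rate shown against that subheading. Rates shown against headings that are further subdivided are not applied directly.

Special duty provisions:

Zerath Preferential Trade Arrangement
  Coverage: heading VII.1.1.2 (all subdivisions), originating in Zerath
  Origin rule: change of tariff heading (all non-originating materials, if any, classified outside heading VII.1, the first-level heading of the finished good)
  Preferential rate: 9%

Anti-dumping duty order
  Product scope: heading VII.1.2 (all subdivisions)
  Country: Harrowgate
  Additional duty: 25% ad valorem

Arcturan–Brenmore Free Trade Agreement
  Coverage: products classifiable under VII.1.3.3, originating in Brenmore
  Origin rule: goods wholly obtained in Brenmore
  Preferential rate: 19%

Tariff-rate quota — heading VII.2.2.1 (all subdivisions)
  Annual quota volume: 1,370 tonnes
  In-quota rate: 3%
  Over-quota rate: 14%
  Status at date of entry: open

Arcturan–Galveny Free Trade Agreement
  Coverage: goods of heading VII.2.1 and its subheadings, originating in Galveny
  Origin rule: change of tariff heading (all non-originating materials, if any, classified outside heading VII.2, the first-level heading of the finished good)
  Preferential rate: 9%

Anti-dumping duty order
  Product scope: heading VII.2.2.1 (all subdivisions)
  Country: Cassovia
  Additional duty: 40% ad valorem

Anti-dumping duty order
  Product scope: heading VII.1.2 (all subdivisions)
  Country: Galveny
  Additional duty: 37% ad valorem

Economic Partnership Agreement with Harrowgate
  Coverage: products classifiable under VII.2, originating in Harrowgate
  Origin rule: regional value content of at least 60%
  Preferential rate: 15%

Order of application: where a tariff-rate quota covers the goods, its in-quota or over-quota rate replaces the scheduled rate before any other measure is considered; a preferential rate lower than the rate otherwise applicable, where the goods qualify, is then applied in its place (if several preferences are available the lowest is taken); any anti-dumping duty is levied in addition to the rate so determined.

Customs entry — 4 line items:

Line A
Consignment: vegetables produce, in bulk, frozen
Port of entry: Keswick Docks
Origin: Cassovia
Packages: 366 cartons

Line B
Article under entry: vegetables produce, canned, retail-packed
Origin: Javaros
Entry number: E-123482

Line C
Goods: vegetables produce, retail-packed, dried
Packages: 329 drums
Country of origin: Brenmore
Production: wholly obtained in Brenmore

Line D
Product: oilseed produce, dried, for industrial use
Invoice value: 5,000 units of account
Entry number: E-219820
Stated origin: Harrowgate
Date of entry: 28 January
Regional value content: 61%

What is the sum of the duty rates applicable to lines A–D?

Line A: vegetables → VII.1; frozen → VII.1.2; in bulk → VII.1.2.1. Scheduled 13%. No special measure applies. → 13%.
Line B: vegetables → VII.1; canned → VII.1.3; retail-packed → VII.1.3.2. Scheduled 4%. No special measure applies. → 4%.
Line C: vegetables → VII.1; dried → VII.1.1; retail-packed → VII.1.1.2. Scheduled 19%. Brenmore agreement on VII.1.3.3: VII.1.1.2 not covered. → 19%.
Line D: oilseed → VII.2; dried → VII.2.2; for industrial use → VII.2.2.1. Scheduled 6%. quota on VII.2.2.1 open → in-quota 3%; Harrowgate agreement on VII.2: RVC ≥ 60% → 15% available; preference 15% not lower than 3% → no reduction. → 3%.
Sum: 13% + 4% + 19% + 3% = 39%.

39%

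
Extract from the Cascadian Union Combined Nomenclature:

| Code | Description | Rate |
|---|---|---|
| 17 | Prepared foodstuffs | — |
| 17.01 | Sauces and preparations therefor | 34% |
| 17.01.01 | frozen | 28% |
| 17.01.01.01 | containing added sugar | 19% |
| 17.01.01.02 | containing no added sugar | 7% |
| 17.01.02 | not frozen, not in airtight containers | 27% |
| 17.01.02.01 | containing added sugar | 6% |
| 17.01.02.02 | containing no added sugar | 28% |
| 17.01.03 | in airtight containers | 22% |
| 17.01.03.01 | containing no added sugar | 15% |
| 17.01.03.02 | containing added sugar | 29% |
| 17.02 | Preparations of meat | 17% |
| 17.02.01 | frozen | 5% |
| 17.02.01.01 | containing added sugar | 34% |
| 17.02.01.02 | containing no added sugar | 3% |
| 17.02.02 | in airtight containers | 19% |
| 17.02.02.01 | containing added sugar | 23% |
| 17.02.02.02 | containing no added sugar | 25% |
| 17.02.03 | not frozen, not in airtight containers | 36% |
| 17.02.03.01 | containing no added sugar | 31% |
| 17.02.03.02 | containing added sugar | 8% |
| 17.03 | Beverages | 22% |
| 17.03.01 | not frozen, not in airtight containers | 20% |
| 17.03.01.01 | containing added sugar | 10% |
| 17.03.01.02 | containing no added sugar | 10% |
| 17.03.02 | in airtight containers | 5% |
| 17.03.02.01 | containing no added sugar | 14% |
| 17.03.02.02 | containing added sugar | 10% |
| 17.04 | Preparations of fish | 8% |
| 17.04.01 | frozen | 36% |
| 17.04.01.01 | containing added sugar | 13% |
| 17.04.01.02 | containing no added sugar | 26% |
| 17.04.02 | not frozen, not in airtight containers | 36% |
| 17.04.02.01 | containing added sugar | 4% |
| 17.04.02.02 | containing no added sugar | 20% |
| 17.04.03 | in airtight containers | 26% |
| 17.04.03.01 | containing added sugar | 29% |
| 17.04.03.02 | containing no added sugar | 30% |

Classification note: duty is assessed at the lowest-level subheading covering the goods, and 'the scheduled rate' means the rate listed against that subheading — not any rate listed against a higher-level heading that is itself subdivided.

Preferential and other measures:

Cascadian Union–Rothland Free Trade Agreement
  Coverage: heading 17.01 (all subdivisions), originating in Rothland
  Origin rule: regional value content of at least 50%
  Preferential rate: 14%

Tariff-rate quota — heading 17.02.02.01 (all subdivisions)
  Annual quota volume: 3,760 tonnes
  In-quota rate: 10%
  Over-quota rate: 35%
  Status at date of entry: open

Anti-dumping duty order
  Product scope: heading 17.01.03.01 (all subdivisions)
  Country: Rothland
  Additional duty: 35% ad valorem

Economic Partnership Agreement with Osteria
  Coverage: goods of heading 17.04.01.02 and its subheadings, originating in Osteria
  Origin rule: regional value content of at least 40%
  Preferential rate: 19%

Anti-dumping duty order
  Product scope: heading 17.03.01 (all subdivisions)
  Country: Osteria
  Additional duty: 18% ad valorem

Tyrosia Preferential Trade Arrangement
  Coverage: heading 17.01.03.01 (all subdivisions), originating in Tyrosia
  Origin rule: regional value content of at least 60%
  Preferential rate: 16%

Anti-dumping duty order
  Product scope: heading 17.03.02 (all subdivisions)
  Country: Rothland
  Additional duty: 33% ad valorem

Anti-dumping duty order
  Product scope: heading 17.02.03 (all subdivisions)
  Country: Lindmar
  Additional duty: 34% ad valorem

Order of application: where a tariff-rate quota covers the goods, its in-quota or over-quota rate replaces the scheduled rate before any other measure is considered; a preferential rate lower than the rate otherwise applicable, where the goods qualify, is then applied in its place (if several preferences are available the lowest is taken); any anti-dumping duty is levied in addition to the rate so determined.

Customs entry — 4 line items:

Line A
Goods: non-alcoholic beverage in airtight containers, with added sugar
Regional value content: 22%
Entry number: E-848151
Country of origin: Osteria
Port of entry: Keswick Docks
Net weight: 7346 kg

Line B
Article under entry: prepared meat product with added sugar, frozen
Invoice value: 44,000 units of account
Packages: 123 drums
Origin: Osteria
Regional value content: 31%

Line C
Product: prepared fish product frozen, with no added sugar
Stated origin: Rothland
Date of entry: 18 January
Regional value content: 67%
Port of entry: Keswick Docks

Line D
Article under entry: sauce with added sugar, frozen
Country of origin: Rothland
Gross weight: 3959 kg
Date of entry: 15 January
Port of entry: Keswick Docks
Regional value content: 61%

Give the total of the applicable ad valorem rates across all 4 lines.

Line A: non-alcoholic beverage → 17.03; in airtight containers → 17.03.02; with added sugar → 17.03.02.02. Scheduled 10%. Osteria agreement on 17.04.01.02: 17.03.02.02 not covered. → 10%.
Line B: prepared meat product → 17.02; frozen → 17.02.01; with added sugar → 17.02.01.01. Scheduled 34%. Osteria agreement on 17.04.01.02: 17.02.01.01 not covered. → 34%.
Line C: prepared fish product → 17.04; frozen → 17.04.01; with no added sugar → 17.04.01.02. Scheduled 26%. Rothland agreement on 17.01: 17.04.01.02 not covered. → 26%.
Line D: sauce → 17.01; frozen → 17.01.01; with added sugar → 17.01.01.01. Scheduled 19%. Rothland agreement on 17.01: RVC ≥ 50% → 14% available; preferential 14%. → 14%.
Sum: 10% + 34% + 26% + 14% = 84%.

84%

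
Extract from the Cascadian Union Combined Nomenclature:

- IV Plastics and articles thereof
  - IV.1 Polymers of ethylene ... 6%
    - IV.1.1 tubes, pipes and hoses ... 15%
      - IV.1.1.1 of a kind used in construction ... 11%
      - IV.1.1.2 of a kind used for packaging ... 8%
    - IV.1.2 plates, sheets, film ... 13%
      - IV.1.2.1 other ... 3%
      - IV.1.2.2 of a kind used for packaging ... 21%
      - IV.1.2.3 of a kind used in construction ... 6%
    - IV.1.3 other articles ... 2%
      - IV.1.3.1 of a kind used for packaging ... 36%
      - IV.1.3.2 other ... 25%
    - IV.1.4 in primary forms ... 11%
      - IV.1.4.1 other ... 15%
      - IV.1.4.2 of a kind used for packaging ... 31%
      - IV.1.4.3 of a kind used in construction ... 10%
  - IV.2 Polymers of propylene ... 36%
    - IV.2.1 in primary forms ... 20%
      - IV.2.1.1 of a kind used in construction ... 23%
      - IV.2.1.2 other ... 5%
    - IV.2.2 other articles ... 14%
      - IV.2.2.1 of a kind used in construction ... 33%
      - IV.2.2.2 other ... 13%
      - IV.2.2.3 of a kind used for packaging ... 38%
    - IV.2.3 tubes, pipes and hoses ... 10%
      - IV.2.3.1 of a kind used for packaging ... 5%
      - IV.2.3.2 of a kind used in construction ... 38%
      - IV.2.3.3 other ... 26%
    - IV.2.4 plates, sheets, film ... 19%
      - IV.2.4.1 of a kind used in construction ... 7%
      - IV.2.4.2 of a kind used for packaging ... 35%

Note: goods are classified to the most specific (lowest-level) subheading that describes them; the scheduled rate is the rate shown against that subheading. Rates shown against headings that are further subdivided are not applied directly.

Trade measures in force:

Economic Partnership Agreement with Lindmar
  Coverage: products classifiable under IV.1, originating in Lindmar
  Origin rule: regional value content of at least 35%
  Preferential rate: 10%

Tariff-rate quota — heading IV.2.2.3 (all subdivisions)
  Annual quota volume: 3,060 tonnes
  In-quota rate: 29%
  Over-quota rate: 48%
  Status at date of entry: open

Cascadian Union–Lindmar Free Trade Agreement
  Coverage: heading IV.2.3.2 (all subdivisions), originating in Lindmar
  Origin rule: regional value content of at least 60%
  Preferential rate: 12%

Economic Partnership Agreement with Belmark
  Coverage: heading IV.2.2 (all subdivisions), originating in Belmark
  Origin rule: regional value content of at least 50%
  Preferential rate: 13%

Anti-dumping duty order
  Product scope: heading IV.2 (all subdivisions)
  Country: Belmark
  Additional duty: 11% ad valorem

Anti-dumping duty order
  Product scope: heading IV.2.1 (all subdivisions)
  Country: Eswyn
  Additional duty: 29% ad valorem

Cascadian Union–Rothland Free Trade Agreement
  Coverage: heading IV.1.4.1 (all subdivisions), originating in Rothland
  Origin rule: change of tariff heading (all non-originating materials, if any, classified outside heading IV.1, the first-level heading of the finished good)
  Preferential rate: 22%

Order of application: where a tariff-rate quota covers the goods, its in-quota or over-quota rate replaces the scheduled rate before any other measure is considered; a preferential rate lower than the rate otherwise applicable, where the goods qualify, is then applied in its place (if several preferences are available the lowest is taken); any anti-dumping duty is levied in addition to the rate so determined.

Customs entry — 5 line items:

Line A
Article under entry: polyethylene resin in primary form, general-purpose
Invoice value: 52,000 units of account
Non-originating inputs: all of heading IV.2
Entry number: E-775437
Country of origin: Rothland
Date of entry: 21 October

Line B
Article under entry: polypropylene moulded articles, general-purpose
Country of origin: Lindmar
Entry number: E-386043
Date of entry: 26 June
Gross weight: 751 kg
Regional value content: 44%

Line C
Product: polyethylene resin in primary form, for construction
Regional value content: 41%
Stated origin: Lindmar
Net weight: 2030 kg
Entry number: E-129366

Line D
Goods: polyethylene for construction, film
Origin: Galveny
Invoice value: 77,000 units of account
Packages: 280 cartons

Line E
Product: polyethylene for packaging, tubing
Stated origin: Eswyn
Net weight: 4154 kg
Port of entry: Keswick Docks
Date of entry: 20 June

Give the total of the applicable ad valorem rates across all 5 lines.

Line A: polyethylene → IV.1; resin in primary form → IV.1.4; general-purpose → IV.1.4.1. Scheduled 15%. Rothland agreement on IV.1.4.1: CTH met → 22% available; preference 22% not lower than 15% → no reduction. → 15%.
Line B: polypropylene → IV.2; moulded articles → IV.2.2; general-purpose → IV.2.2.2. Scheduled 13%. Lindmar agreement on IV.1: IV.2.2.2 not covered; Lindmar agreement on IV.2.3.2: IV.2.2.2 not covered. → 13%.
Line C: polyethylene → IV.1; resin in primary form → IV.1.4; for construction → IV.1.4.3. Scheduled 10%. Lindmar agreement on IV.1: RVC ≥ 35% → 10% available; Lindmar agreement on IV.2.3.2: IV.1.4.3 not covered; preference 10% not lower than 10% → no reduction. → 10%.
Line D: polyethylene → IV.1; film → IV.1.2; for construction → IV.1.2.3. Scheduled 6%. No special measure applies. → 6%.
Line E: polyethylene → IV.1; tubing → IV.1.1; for packaging → IV.1.1.2. Scheduled 8%. No special measure applies. → 8%.
Sum: 15% + 13% + 10% + 6% + 8% = 52%.

52%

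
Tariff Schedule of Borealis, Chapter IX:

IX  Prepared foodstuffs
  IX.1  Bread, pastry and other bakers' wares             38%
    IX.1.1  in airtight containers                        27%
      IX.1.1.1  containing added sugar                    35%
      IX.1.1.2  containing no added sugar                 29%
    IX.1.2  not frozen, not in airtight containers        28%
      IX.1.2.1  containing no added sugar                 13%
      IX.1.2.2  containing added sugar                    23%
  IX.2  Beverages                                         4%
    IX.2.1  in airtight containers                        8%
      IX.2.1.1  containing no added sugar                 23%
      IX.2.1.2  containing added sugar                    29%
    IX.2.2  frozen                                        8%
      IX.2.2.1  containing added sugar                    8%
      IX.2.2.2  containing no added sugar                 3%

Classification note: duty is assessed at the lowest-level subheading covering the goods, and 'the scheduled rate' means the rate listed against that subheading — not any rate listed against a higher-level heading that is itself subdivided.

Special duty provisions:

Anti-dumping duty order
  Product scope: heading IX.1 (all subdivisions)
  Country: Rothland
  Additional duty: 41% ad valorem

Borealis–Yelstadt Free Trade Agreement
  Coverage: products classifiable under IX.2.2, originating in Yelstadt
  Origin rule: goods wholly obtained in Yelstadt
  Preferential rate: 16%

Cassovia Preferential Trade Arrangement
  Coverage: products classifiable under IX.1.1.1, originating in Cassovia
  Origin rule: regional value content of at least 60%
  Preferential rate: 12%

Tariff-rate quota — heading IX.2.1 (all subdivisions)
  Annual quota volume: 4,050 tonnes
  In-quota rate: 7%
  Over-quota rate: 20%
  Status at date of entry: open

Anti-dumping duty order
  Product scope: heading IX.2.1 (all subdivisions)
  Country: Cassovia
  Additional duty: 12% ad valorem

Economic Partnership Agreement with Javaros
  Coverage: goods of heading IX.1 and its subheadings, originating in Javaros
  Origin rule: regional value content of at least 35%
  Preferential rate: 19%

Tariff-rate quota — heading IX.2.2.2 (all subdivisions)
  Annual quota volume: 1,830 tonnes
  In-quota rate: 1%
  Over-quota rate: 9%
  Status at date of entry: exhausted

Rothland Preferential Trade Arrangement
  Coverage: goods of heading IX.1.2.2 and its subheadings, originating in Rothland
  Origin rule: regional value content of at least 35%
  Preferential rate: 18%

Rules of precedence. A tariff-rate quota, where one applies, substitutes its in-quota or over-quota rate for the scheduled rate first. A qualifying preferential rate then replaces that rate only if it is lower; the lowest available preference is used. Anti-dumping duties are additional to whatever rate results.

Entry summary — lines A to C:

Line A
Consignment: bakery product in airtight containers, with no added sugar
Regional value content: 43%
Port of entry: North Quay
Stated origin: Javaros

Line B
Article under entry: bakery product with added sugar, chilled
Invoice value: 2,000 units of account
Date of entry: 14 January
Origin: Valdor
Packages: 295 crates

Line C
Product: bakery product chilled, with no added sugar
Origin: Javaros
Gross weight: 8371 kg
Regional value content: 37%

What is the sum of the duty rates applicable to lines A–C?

Line A: bakery product → IX.1; in airtight containers → IX.1.1; with no added sugar → IX.1.1.2. Scheduled 29%. Javaros agreement on IX.1: RVC ≥ 35% → 19% available; preferential 19%. → 19%.
Line B: bakery product → IX.1; chilled → IX.1.2; with added sugar → IX.1.2.2. Scheduled 23%. No special measure applies. → 23%.
Line C: bakery product → IX.1; chilled → IX.1.2; with no added sugar → IX.1.2.1. Scheduled 13%. Javaros agreement on IX.1: RVC ≥ 35% → 19% available; preference 19% not lower than 13% → no reduction. → 13%.
Sum: 19% + 23% + 13% = 55%.

55%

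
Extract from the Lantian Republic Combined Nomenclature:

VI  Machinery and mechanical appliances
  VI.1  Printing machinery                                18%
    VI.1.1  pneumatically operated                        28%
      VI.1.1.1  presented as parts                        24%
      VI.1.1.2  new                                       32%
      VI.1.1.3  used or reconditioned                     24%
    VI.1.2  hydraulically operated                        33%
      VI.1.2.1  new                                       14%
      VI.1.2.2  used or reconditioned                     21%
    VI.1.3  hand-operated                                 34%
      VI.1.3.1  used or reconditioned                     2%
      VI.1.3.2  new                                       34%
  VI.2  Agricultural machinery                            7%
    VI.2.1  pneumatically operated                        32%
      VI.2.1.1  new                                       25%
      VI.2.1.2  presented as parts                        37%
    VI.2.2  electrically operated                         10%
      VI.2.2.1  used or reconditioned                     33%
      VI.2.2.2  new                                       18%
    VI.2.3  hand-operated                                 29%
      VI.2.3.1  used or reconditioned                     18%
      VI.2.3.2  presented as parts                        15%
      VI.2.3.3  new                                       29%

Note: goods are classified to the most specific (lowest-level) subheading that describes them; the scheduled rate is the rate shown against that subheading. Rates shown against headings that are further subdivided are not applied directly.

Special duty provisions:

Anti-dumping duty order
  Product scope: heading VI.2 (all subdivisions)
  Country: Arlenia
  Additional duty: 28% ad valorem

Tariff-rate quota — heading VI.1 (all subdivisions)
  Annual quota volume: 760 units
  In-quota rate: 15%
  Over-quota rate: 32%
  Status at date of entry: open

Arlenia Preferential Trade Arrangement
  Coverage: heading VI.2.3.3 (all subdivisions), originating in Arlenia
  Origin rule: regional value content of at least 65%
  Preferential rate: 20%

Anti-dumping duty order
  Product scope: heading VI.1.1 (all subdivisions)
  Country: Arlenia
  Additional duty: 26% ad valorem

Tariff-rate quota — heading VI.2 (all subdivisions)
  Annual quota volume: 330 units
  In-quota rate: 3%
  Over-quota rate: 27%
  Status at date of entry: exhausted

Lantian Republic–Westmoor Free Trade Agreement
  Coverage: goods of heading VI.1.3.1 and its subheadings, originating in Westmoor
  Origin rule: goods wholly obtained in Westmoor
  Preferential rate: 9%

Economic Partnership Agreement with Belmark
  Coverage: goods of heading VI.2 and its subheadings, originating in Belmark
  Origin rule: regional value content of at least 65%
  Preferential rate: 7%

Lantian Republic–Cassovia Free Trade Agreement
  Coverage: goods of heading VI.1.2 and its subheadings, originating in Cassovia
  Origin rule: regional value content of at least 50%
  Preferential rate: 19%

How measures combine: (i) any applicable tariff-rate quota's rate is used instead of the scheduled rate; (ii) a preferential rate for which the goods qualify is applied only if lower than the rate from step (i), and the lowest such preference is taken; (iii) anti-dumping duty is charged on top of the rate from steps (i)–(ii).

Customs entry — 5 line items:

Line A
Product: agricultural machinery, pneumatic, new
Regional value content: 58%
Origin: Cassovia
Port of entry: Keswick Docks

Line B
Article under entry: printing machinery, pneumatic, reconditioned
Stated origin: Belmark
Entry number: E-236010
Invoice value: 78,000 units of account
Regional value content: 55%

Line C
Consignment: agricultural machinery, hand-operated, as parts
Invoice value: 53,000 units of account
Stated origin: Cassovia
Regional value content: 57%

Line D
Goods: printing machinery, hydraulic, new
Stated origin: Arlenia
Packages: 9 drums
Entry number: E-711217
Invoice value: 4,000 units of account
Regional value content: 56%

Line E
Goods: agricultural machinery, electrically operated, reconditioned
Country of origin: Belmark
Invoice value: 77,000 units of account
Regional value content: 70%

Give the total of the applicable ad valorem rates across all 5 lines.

91%

Line A: agricultural → VI.2; pneumatic → VI.2.1; new → VI.2.1.1. Scheduled 25%. quota on VI.2 exhausted → over-quota 27%; Cassovia agreement on VI.1.2: VI.2.1.1 not covered. → 27%.
Line B: printing → VI.1; pneumatic → VI.1.1; reconditioned → VI.1.1.3. Scheduled 24%. quota on VI.1 open → in-quota 15%; Belmark agreement on VI.2: VI.1.1.3 not covered. → 15%.
Line C: agricultural → VI.2; hand-operated → VI.2.3; as parts → VI.2.3.2. Scheduled 15%. quota on VI.2 exhausted → over-quota 27%; Cassovia agreement on VI.1.2: VI.2.3.2 not covered. → 27%.
Line D: printing → VI.1; hydraulic → VI.1.2; new → VI.1.2.1. Scheduled 14%. quota on VI.1 open → in-quota 15%; Arlenia agreement on VI.2.3.3: VI.1.2.1 not covered. → 15%.
Line E: agricultural → VI.2; electrically operated → VI.2.2; reconditioned → VI.2.2.1. Scheduled 33%. quota on VI.2 exhausted → over-quota 27%; Belmark agreement on VI.2: RVC ≥ 65% → 7% available; preferential 7%. → 7%.
Sum: 27% + 15% + 27% + 15% + 7% = 91%.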